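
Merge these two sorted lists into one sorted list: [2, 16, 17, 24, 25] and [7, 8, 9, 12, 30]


List A: [2, 16, 17, 24, 25]
List B: [7, 8, 9, 12, 30]
Repeatedly compare the front elements and take the smaller:
  2 vs 7 -> take 2
  16 vs 7 -> take 7
  16 vs 8 -> take 8
  16 vs 9 -> take 9
  16 vs 12 -> take 12
  16 vs 30 -> take 16
  17 vs 30 -> take 17
  24 vs 30 -> take 24
  25 vs 30 -> take 25
  A is exhausted; append the rest of B: [30]
Final answer: [2, 7, 8, 9, 12, 16, 17, 24, 25, 30]


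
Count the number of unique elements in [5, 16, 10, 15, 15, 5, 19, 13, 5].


List all unique values:
Distinct values: [5, 10, 13, 15, 16, 19]
Count = 6
Final answer: 6


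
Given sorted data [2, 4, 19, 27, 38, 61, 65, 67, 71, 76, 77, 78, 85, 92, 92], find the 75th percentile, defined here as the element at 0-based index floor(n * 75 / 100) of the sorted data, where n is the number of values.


The dataset has n = 15 elements.
Index = floor(15 * 75 / 100) = floor(1125 / 100) = floor(11.25) = 11
Counting from index 0 in the sorted data, the element at index 11 is 78.
Final answer: 78


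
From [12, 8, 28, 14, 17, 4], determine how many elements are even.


Check each element:
  12 is even
  8 is even
  28 is even
  14 is even
  17 is odd
  4 is even
Evens: [12, 8, 28, 14, 4]
Count of evens = 5
Final answer: 5


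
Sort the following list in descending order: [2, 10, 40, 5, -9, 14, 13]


Original list: [2, 10, 40, 5, -9, 14, 13]
Repeatedly take the largest remaining element:
  Remaining [2, 10, 40, 5, -9, 14, 13] -> largest is 40
  Remaining [2, 10, 5, -9, 14, 13] -> largest is 14
  Remaining [2, 10, 5, -9, 13] -> largest is 13
  Remaining [2, 10, 5, -9] -> largest is 10
  Remaining [2, 5, -9] -> largest is 5
  Remaining [2, -9] -> largest is 2
  Remaining [-9] -> largest is -9
Collecting the picks in order gives the descending list.
Final answer: [40, 14, 13, 10, 5, 2, -9]


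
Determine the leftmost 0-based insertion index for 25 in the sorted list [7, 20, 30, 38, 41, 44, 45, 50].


List is sorted: [7, 20, 30, 38, 41, 44, 45, 50]
We need the leftmost position where 25 can be inserted, i.e. the first index whose element is >= 25 (or the end of the list if none is).
Binary search with low=0, high=8 (0-based indices):
  low=0, high=8, mid=4: a[4]=41 >= 25, so high = 4
  low=0, high=4, mid=2: a[2]=30 >= 25, so high = 2
  low=0, high=2, mid=1: a[1]=20 < 25, so low = 2
Now low = high = 2, so the insertion index is 2.
Final answer: 2


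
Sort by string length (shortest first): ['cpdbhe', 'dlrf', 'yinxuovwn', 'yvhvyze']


Compute lengths:
  'cpdbhe' has length 6
  'dlrf' has length 4
  'yinxuovwn' has length 9
  'yvhvyze' has length 7
Lengths in increasing order: 4 < 6 < 7 < 9
Listing the words in that order gives the answer.
Final answer: ['dlrf', 'cpdbhe', 'yvhvyze', 'yinxuovwn']


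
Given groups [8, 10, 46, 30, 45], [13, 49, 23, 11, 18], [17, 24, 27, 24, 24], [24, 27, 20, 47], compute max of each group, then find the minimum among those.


Find max of each group:
  Group 1: [8, 10, 46, 30, 45] -> max = 46
  Group 2: [13, 49, 23, 11, 18] -> max = 49
  Group 3: [17, 24, 27, 24, 24] -> max = 27
  Group 4: [24, 27, 20, 47] -> max = 47
Maxes: [46, 49, 27, 47]
Minimum of maxes = 27
Final answer: 27


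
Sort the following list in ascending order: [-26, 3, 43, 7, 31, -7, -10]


Original list: [-26, 3, 43, 7, 31, -7, -10]
Repeatedly take the smallest remaining element:
  Remaining [-26, 3, 43, 7, 31, -7, -10] -> smallest is -26
  Remaining [3, 43, 7, 31, -7, -10] -> smallest is -10
  Remaining [3, 43, 7, 31, -7] -> smallest is -7
  Remaining [3, 43, 7, 31] -> smallest is 3
  Remaining [43, 7, 31] -> smallest is 7
  Remaining [43, 31] -> smallest is 31
  Remaining [43] -> smallest is 43
Collecting the picks in order gives the sorted list.
Final answer: [-26, -10, -7, 3, 7, 31, 43]


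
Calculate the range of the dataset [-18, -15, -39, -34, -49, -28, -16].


Maximum value: -15
Minimum value: -49
Range = -15 - (-49) = 34
Final answer: 34


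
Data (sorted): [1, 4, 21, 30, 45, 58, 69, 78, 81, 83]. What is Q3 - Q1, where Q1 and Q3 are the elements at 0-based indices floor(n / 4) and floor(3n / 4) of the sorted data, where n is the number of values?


The data has n = 10 elements.
Q1 index = floor(10 / 4) = floor(2.5) = 2; Q3 index = floor(3 * 10 / 4) = floor(7.5) = 7
Q1 = element at index 2 = 21
Q3 = element at index 7 = 78
IQR = 78 - 21 = 57
Final answer: 57


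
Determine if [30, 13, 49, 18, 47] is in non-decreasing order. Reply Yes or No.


Check consecutive pairs:
  30 <= 13? False
  13 <= 49? True
  49 <= 18? False
  18 <= 47? True
2 consecutive pair(s) are out of order, so the list is not sorted.
Final answer: No


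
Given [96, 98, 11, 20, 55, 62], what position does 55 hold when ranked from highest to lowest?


Sort descending: [98, 96, 62, 55, 20, 11]
Find 55 in the sorted list.
55 is at position 4.
Final answer: 4


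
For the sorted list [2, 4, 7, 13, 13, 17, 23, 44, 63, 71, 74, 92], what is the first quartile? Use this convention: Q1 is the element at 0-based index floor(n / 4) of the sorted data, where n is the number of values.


The list has n = 12 elements.
Q1 index = floor(12 / 4) = floor(3) = 3
Counting from index 0 in the sorted data, the element at index 3 is 13.
Final answer: 13


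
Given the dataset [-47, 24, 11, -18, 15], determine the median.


First, sort the list: [-47, -18, 11, 15, 24]
The list has 5 elements (odd count).
The middle index is 2 (0-based), and the element there is 11.
Final answer: 11


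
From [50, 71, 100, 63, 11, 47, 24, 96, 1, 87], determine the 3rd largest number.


Sort descending: [100, 96, 87, 71, 63, 50, 47, 24, 11, 1]
The 3rd element (1-indexed) is at index 2.
Value = 87
Final answer: 87


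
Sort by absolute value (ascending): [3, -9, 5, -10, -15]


Compute absolute values:
  |3| = 3
  |-9| = 9
  |5| = 5
  |-10| = 10
  |-15| = 15
Absolute values in increasing order: 3 < 5 < 9 < 10 < 15
Listing the original numbers in that order gives the answer.
Final answer: [3, 5, -9, -10, -15]


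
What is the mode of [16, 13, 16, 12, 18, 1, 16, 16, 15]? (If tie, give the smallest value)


Count the frequency of each value:
  1 appears 1 time(s)
  12 appears 1 time(s)
  13 appears 1 time(s)
  15 appears 1 time(s)
  16 appears 4 time(s)
  18 appears 1 time(s)
Maximum frequency is 4.
Only 16 reaches that frequency, so it is the mode.
Final answer: 16


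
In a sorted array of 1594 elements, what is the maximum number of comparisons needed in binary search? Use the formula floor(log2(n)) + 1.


Binary search halves the search space each step.
Maximum comparisons = floor(log2(1594)) + 1
log2(1594) = 10.6384
floor(log2(1594)) = 10, so 10 + 1 = 11
Final answer: 11


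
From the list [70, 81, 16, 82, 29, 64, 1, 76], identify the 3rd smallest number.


Sort ascending: [1, 16, 29, 64, 70, 76, 81, 82]
The 3rd element (1-indexed) is at index 2.
Value = 29
Final answer: 29


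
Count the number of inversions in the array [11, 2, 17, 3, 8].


For each element, count the later elements that are smaller than it:
  11 (index 0): smaller elements after it = [2, 3, 8] -> 3
  2 (index 1): smaller elements after it = [] -> 0
  17 (index 2): smaller elements after it = [3, 8] -> 2
  3 (index 3): smaller elements after it = [] -> 0
Total inversions = 3 + 0 + 2 + 0 = 5
Final answer: 5


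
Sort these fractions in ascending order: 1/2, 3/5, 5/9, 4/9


Convert to decimal for comparison:
  1/2 = 0.5
  3/5 = 0.6
  5/9 = 0.5556
  4/9 = 0.4444
Decimals in increasing order: 0.4444 < 0.5 < 0.5556 < 0.6
Writing each back as its fraction gives the sorted order.
Final answer: 4/9, 1/2, 5/9, 3/5


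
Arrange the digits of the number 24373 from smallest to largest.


The number 24373 has digits: 2, 4, 3, 7, 3
Sorted: 2, 3, 3, 4, 7
Joining the sorted digits gives the result.
Final answer: 23347


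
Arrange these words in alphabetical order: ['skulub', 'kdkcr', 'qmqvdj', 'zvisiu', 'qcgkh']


Compare strings character by character (the first differing letter decides):
  'kdkcr' < 'qcgkh' since 'k' < 'q' at position 1
  'qcgkh' < 'qmqvdj' since 'c' < 'm' at position 2
  'qmqvdj' < 'skulub' since 'q' < 's' at position 1
  'skulub' < 'zvisiu' since 's' < 'z' at position 1
Chaining these comparisons gives the alphabetical order.
Final answer: ['kdkcr', 'qcgkh', 'qmqvdj', 'skulub', 'zvisiu']


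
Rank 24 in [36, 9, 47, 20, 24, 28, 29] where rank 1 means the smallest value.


Sort ascending: [9, 20, 24, 28, 29, 36, 47]
Find 24 in the sorted list.
24 is at position 3 (1-indexed).
Final answer: 3


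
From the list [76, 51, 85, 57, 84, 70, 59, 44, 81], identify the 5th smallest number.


Sort ascending: [44, 51, 57, 59, 70, 76, 81, 84, 85]
The 5th element (1-indexed) is at index 4.
Value = 70
Final answer: 70


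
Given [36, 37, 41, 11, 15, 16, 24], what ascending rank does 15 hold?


Sort ascending: [11, 15, 16, 24, 36, 37, 41]
Find 15 in the sorted list.
15 is at position 2 (1-indexed).
Final answer: 2


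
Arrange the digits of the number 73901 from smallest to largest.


The number 73901 has digits: 7, 3, 9, 0, 1
Sorted: 0, 1, 3, 7, 9
Joining the sorted digits gives the result.
Final answer: 01379


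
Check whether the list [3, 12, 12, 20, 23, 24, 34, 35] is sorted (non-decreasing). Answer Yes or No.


Check consecutive pairs:
  3 <= 12? True
  12 <= 12? True
  12 <= 20? True
  20 <= 23? True
  23 <= 24? True
  24 <= 34? True
  34 <= 35? True
Every consecutive pair is in order, so the list is non-decreasing.
Final answer: Yes


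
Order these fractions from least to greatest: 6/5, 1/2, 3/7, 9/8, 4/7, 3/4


Convert to decimal for comparison:
  6/5 = 1.2
  1/2 = 0.5
  3/7 = 0.4286
  9/8 = 1.125
  4/7 = 0.5714
  3/4 = 0.75
Decimals in increasing order: 0.4286 < 0.5 < 0.5714 < 0.75 < 1.125 < 1.2
Writing each back as its fraction gives the sorted order.
Final answer: 3/7, 1/2, 4/7, 3/4, 9/8, 6/5


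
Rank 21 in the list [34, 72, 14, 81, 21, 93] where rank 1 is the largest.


Sort descending: [93, 81, 72, 34, 21, 14]
Find 21 in the sorted list.
21 is at position 5.
Final answer: 5


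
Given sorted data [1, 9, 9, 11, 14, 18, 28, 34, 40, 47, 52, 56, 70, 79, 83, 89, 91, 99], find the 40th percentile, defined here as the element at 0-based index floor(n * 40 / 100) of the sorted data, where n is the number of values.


The dataset has n = 18 elements.
Index = floor(18 * 40 / 100) = floor(720 / 100) = floor(7.2) = 7
Counting from index 0 in the sorted data, the element at index 7 is 34.
Final answer: 34


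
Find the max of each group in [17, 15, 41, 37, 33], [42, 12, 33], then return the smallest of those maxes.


Find max of each group:
  Group 1: [17, 15, 41, 37, 33] -> max = 41
  Group 2: [42, 12, 33] -> max = 42
Maxes: [41, 42]
Minimum of maxes = 41
Final answer: 41


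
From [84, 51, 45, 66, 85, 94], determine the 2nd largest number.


Sort descending: [94, 85, 84, 66, 51, 45]
The 2nd element (1-indexed) is at index 1.
Value = 85
Final answer: 85


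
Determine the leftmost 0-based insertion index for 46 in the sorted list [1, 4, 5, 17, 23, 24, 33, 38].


List is sorted: [1, 4, 5, 17, 23, 24, 33, 38]
We need the leftmost position where 46 can be inserted, i.e. the first index whose element is >= 46 (or the end of the list if none is).
Binary search with low=0, high=8 (0-based indices):
  low=0, high=8, mid=4: a[4]=23 < 46, so low = 5
  low=5, high=8, mid=6: a[6]=33 < 46, so low = 7
  low=7, high=8, mid=7: a[7]=38 < 46, so low = 8
Now low = high = 8, so the insertion index is 8.
Final answer: 8


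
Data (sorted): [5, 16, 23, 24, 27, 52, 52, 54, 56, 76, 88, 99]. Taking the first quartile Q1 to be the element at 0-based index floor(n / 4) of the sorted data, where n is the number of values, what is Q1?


The list has n = 12 elements.
Q1 index = floor(12 / 4) = floor(3) = 3
Counting from index 0 in the sorted data, the element at index 3 is 24.
Final answer: 24


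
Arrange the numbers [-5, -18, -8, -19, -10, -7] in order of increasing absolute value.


Compute absolute values:
  |-5| = 5
  |-18| = 18
  |-8| = 8
  |-19| = 19
  |-10| = 10
  |-7| = 7
Absolute values in increasing order: 5 < 7 < 8 < 10 < 18 < 19
Listing the original numbers in that order gives the answer.
Final answer: [-5, -7, -8, -10, -18, -19]


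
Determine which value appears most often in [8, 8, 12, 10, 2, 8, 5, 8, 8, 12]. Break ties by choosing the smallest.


Count the frequency of each value:
  2 appears 1 time(s)
  5 appears 1 time(s)
  8 appears 5 time(s)
  10 appears 1 time(s)
  12 appears 2 time(s)
Maximum frequency is 5.
Only 8 reaches that frequency, so it is the mode.
Final answer: 8


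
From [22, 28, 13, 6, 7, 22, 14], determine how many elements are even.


Check each element:
  22 is even
  28 is even
  13 is odd
  6 is even
  7 is odd
  22 is even
  14 is even
Evens: [22, 28, 6, 22, 14]
Count of evens = 5
Final answer: 5


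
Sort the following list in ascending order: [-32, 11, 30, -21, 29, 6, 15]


Original list: [-32, 11, 30, -21, 29, 6, 15]
Repeatedly take the smallest remaining element:
  Remaining [-32, 11, 30, -21, 29, 6, 15] -> smallest is -32
  Remaining [11, 30, -21, 29, 6, 15] -> smallest is -21
  Remaining [11, 30, 29, 6, 15] -> smallest is 6
  Remaining [11, 30, 29, 15] -> smallest is 11
  Remaining [30, 29, 15] -> smallest is 15
  Remaining [30, 29] -> smallest is 29
  Remaining [30] -> smallest is 30
Collecting the picks in order gives the sorted list.
Final answer: [-32, -21, 6, 11, 15, 29, 30]


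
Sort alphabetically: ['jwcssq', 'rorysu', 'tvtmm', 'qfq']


Compare strings character by character (the first differing letter decides):
  'jwcssq' < 'qfq' since 'j' < 'q' at position 1
  'qfq' < 'rorysu' since 'q' < 'r' at position 1
  'rorysu' < 'tvtmm' since 'r' < 't' at position 1
Chaining these comparisons gives the alphabetical order.
Final answer: ['jwcssq', 'qfq', 'rorysu', 'tvtmm']


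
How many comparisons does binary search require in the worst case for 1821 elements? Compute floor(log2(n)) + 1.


Binary search halves the search space each step.
Maximum comparisons = floor(log2(1821)) + 1
log2(1821) = 10.8305
floor(log2(1821)) = 10, so 10 + 1 = 11
Final answer: 11


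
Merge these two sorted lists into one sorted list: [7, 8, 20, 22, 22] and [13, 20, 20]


List A: [7, 8, 20, 22, 22]
List B: [13, 20, 20]
Repeatedly compare the front elements and take the smaller:
  7 vs 13 -> take 7
  8 vs 13 -> take 8
  20 vs 13 -> take 13
  20 vs 20 -> take 20
  22 vs 20 -> take 20
  22 vs 20 -> take 20
  B is exhausted; append the rest of A: [22, 22]
Final answer: [7, 8, 13, 20, 20, 20, 22, 22]


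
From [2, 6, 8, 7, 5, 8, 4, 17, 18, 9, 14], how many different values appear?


List all unique values:
Distinct values: [2, 4, 5, 6, 7, 8, 9, 14, 17, 18]
Count = 10
Final answer: 10


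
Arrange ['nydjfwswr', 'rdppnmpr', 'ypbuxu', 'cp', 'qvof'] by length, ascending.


Compute lengths:
  'nydjfwswr' has length 9
  'rdppnmpr' has length 8
  'ypbuxu' has length 6
  'cp' has length 2
  'qvof' has length 4
Lengths in increasing order: 2 < 4 < 6 < 8 < 9
Listing the words in that order gives the answer.
Final answer: ['cp', 'qvof', 'ypbuxu', 'rdppnmpr', 'nydjfwswr']


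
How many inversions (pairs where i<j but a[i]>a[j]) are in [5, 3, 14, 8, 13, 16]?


For each element, count the later elements that are smaller than it:
  5 (index 0): smaller elements after it = [3] -> 1
  3 (index 1): smaller elements after it = [] -> 0
  14 (index 2): smaller elements after it = [8, 13] -> 2
  8 (index 3): smaller elements after it = [] -> 0
  13 (index 4): smaller elements after it = [] -> 0
Total inversions = 1 + 0 + 2 + 0 + 0 = 3
Final answer: 3


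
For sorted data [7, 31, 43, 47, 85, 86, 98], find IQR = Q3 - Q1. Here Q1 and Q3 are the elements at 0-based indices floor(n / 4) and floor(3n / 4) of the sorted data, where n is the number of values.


The data has n = 7 elements.
Q1 index = floor(7 / 4) = floor(1.75) = 1; Q3 index = floor(3 * 7 / 4) = floor(5.25) = 5
Q1 = element at index 1 = 31
Q3 = element at index 5 = 86
IQR = 86 - 31 = 55
Final answer: 55


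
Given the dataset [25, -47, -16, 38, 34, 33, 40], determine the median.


First, sort the list: [-47, -16, 25, 33, 34, 38, 40]
The list has 7 elements (odd count).
The middle index is 3 (0-based), and the element there is 33.
Final answer: 33


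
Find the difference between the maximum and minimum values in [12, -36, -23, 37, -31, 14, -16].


Maximum value: 37
Minimum value: -36
Range = 37 - (-36) = 73
Final answer: 73


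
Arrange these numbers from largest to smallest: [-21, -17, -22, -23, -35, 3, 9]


Original list: [-21, -17, -22, -23, -35, 3, 9]
Repeatedly take the largest remaining element:
  Remaining [-21, -17, -22, -23, -35, 3, 9] -> largest is 9
  Remaining [-21, -17, -22, -23, -35, 3] -> largest is 3
  Remaining [-21, -17, -22, -23, -35] -> largest is -17
  Remaining [-21, -22, -23, -35] -> largest is -21
  Remaining [-22, -23, -35] -> largest is -22
  Remaining [-23, -35] -> largest is -23
  Remaining [-35] -> largest is -35
Collecting the picks in order gives the descending list.
Final answer: [9, 3, -17, -21, -22, -23, -35]


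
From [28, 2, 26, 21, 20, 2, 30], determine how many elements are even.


Check each element:
  28 is even
  2 is even
  26 is even
  21 is odd
  20 is even
  2 is even
  30 is even
Evens: [28, 2, 26, 20, 2, 30]
Count of evens = 6
Final answer: 6


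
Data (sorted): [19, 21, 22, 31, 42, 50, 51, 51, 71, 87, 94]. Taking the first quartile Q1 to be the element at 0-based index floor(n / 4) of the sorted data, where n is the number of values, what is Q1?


The list has n = 11 elements.
Q1 index = floor(11 / 4) = floor(2.75) = 2
Counting from index 0 in the sorted data, the element at index 2 is 22.
Final answer: 22


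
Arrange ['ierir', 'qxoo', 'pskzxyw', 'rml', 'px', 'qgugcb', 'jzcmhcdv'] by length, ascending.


Compute lengths:
  'ierir' has length 5
  'qxoo' has length 4
  'pskzxyw' has length 7
  'rml' has length 3
  'px' has length 2
  'qgugcb' has length 6
  'jzcmhcdv' has length 8
Lengths in increasing order: 2 < 3 < 4 < 5 < 6 < 7 < 8
Listing the words in that order gives the answer.
Final answer: ['px', 'rml', 'qxoo', 'ierir', 'qgugcb', 'pskzxyw', 'jzcmhcdv']


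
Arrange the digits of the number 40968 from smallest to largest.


The number 40968 has digits: 4, 0, 9, 6, 8
Sorted: 0, 4, 6, 8, 9
Joining the sorted digits gives the result.
Final answer: 04689


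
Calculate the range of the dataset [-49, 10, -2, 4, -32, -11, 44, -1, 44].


Maximum value: 44
Minimum value: -49
Range = 44 - (-49) = 93
Final answer: 93


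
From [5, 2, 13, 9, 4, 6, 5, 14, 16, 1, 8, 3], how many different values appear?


List all unique values:
Distinct values: [1, 2, 3, 4, 5, 6, 8, 9, 13, 14, 16]
Count = 11
Final answer: 11


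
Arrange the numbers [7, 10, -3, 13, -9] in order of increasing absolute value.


Compute absolute values:
  |7| = 7
  |10| = 10
  |-3| = 3
  |13| = 13
  |-9| = 9
Absolute values in increasing order: 3 < 7 < 9 < 10 < 13
Listing the original numbers in that order gives the answer.
Final answer: [-3, 7, -9, 10, 13]


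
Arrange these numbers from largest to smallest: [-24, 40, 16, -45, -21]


Original list: [-24, 40, 16, -45, -21]
Repeatedly take the largest remaining element:
  Remaining [-24, 40, 16, -45, -21] -> largest is 40
  Remaining [-24, 16, -45, -21] -> largest is 16
  Remaining [-24, -45, -21] -> largest is -21
  Remaining [-24, -45] -> largest is -24
  Remaining [-45] -> largest is -45
Collecting the picks in order gives the descending list.
Final answer: [40, 16, -21, -24, -45]


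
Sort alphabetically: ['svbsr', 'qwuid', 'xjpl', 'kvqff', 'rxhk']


Compare strings character by character (the first differing letter decides):
  'kvqff' < 'qwuid' since 'k' < 'q' at position 1
  'qwuid' < 'rxhk' since 'q' < 'r' at position 1
  'rxhk' < 'svbsr' since 'r' < 's' at position 1
  'svbsr' < 'xjpl' since 's' < 'x' at position 1
Chaining these comparisons gives the alphabetical order.
Final answer: ['kvqff', 'qwuid', 'rxhk', 'svbsr', 'xjpl']


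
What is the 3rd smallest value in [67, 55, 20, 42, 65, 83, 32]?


Sort ascending: [20, 32, 42, 55, 65, 67, 83]
The 3rd element (1-indexed) is at index 2.
Value = 42
Final answer: 42


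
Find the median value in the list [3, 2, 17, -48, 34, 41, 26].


First, sort the list: [-48, 2, 3, 17, 26, 34, 41]
The list has 7 elements (odd count).
The middle index is 3 (0-based), and the element there is 17.
Final answer: 17


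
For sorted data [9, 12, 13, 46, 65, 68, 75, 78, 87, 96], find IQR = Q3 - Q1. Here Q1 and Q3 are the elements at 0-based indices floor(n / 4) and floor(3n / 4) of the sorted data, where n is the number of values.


The data has n = 10 elements.
Q1 index = floor(10 / 4) = floor(2.5) = 2; Q3 index = floor(3 * 10 / 4) = floor(7.5) = 7
Q1 = element at index 2 = 13
Q3 = element at index 7 = 78
IQR = 78 - 13 = 65
Final answer: 65


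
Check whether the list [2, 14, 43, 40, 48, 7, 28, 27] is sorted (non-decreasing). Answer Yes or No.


Check consecutive pairs:
  2 <= 14? True
  14 <= 43? True
  43 <= 40? False
  40 <= 48? True
  48 <= 7? False
  7 <= 28? True
  28 <= 27? False
3 consecutive pair(s) are out of order, so the list is not sorted.
Final answer: No


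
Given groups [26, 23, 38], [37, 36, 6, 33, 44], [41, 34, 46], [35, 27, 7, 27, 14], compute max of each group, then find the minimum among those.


Find max of each group:
  Group 1: [26, 23, 38] -> max = 38
  Group 2: [37, 36, 6, 33, 44] -> max = 44
  Group 3: [41, 34, 46] -> max = 46
  Group 4: [35, 27, 7, 27, 14] -> max = 35
Maxes: [38, 44, 46, 35]
Minimum of maxes = 35
Final answer: 35


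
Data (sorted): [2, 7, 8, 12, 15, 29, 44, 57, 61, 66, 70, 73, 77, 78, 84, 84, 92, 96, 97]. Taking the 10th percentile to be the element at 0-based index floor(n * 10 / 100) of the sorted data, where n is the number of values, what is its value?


The dataset has n = 19 elements.
Index = floor(19 * 10 / 100) = floor(190 / 100) = floor(1.9) = 1
Counting from index 0 in the sorted data, the element at index 1 is 7.
Final answer: 7


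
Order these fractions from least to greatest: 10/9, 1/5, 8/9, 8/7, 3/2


Convert to decimal for comparison:
  10/9 = 1.1111
  1/5 = 0.2
  8/9 = 0.8889
  8/7 = 1.1429
  3/2 = 1.5
Decimals in increasing order: 0.2 < 0.8889 < 1.1111 < 1.1429 < 1.5
Writing each back as its fraction gives the sorted order.
Final answer: 1/5, 8/9, 10/9, 8/7, 3/2


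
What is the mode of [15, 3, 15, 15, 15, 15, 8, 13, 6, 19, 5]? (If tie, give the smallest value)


Count the frequency of each value:
  3 appears 1 time(s)
  5 appears 1 time(s)
  6 appears 1 time(s)
  8 appears 1 time(s)
  13 appears 1 time(s)
  15 appears 5 time(s)
  19 appears 1 time(s)
Maximum frequency is 5.
Only 15 reaches that frequency, so it is the mode.
Final answer: 15


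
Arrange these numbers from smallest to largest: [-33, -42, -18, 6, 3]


Original list: [-33, -42, -18, 6, 3]
Repeatedly take the smallest remaining element:
  Remaining [-33, -42, -18, 6, 3] -> smallest is -42
  Remaining [-33, -18, 6, 3] -> smallest is -33
  Remaining [-18, 6, 3] -> smallest is -18
  Remaining [6, 3] -> smallest is 3
  Remaining [6] -> smallest is 6
Collecting the picks in order gives the sorted list.
Final answer: [-42, -33, -18, 3, 6]


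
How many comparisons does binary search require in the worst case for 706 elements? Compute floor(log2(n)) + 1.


Binary search halves the search space each step.
Maximum comparisons = floor(log2(706)) + 1
log2(706) = 9.4635
floor(log2(706)) = 9, so 9 + 1 = 10
Final answer: 10


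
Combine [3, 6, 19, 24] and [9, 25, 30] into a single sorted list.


List A: [3, 6, 19, 24]
List B: [9, 25, 30]
Repeatedly compare the front elements and take the smaller:
  3 vs 9 -> take 3
  6 vs 9 -> take 6
  19 vs 9 -> take 9
  19 vs 25 -> take 19
  24 vs 25 -> take 24
  A is exhausted; append the rest of B: [25, 30]
Final answer: [3, 6, 9, 19, 24, 25, 30]


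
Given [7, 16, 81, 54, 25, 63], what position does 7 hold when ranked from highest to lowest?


Sort descending: [81, 63, 54, 25, 16, 7]
Find 7 in the sorted list.
7 is at position 6.
Final answer: 6


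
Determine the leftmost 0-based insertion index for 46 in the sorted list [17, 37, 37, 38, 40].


List is sorted: [17, 37, 37, 38, 40]
We need the leftmost position where 46 can be inserted, i.e. the first index whose element is >= 46 (or the end of the list if none is).
Binary search with low=0, high=5 (0-based indices):
  low=0, high=5, mid=2: a[2]=37 < 46, so low = 3
  low=3, high=5, mid=4: a[4]=40 < 46, so low = 5
Now low = high = 5, so the insertion index is 5.
Final answer: 5


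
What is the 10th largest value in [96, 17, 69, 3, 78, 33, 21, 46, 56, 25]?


Sort descending: [96, 78, 69, 56, 46, 33, 25, 21, 17, 3]
The 10th element (1-indexed) is at index 9.
Value = 3
Final answer: 3


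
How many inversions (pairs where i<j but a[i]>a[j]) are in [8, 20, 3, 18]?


For each element, count the later elements that are smaller than it:
  8 (index 0): smaller elements after it = [3] -> 1
  20 (index 1): smaller elements after it = [3, 18] -> 2
  3 (index 2): smaller elements after it = [] -> 0
Total inversions = 1 + 2 + 0 = 3
Final answer: 3


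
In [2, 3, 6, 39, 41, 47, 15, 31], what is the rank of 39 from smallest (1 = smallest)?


Sort ascending: [2, 3, 6, 15, 31, 39, 41, 47]
Find 39 in the sorted list.
39 is at position 6 (1-indexed).
Final answer: 6


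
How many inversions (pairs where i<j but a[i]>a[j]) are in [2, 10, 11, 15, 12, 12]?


For each element, count the later elements that are smaller than it:
  2 (index 0): smaller elements after it = [] -> 0
  10 (index 1): smaller elements after it = [] -> 0
  11 (index 2): smaller elements after it = [] -> 0
  15 (index 3): smaller elements after it = [12, 12] -> 2
  12 (index 4): smaller elements after it = [] -> 0
Total inversions = 0 + 0 + 0 + 2 + 0 = 2
Final answer: 2


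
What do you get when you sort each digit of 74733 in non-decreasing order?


The number 74733 has digits: 7, 4, 7, 3, 3
Sorted: 3, 3, 4, 7, 7
Joining the sorted digits gives the result.
Final answer: 33477


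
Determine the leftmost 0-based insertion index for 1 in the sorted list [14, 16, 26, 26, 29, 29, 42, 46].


List is sorted: [14, 16, 26, 26, 29, 29, 42, 46]
We need the leftmost position where 1 can be inserted, i.e. the first index whose element is >= 1 (or the end of the list if none is).
Binary search with low=0, high=8 (0-based indices):
  low=0, high=8, mid=4: a[4]=29 >= 1, so high = 4
  low=0, high=4, mid=2: a[2]=26 >= 1, so high = 2
  low=0, high=2, mid=1: a[1]=16 >= 1, so high = 1
  low=0, high=1, mid=0: a[0]=14 >= 1, so high = 0
Now low = high = 0, so the insertion index is 0.
Final answer: 0


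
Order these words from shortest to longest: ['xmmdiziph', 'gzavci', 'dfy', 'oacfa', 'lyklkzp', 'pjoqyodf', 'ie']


Compute lengths:
  'xmmdiziph' has length 9
  'gzavci' has length 6
  'dfy' has length 3
  'oacfa' has length 5
  'lyklkzp' has length 7
  'pjoqyodf' has length 8
  'ie' has length 2
Lengths in increasing order: 2 < 3 < 5 < 6 < 7 < 8 < 9
Listing the words in that order gives the answer.
Final answer: ['ie', 'dfy', 'oacfa', 'gzavci', 'lyklkzp', 'pjoqyodf', 'xmmdiziph']


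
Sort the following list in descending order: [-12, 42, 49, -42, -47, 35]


Original list: [-12, 42, 49, -42, -47, 35]
Repeatedly take the largest remaining element:
  Remaining [-12, 42, 49, -42, -47, 35] -> largest is 49
  Remaining [-12, 42, -42, -47, 35] -> largest is 42
  Remaining [-12, -42, -47, 35] -> largest is 35
  Remaining [-12, -42, -47] -> largest is -12
  Remaining [-42, -47] -> largest is -42
  Remaining [-47] -> largest is -47
Collecting the picks in order gives the descending list.
Final answer: [49, 42, 35, -12, -42, -47]


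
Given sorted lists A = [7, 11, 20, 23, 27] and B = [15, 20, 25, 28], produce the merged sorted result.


List A: [7, 11, 20, 23, 27]
List B: [15, 20, 25, 28]
Repeatedly compare the front elements and take the smaller:
  7 vs 15 -> take 7
  11 vs 15 -> take 11
  20 vs 15 -> take 15
  20 vs 20 -> take 20
  23 vs 20 -> take 20
  23 vs 25 -> take 23
  27 vs 25 -> take 25
  27 vs 28 -> take 27
  A is exhausted; append the rest of B: [28]
Final answer: [7, 11, 15, 20, 20, 23, 25, 27, 28]


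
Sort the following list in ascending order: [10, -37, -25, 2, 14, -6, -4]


Original list: [10, -37, -25, 2, 14, -6, -4]
Repeatedly take the smallest remaining element:
  Remaining [10, -37, -25, 2, 14, -6, -4] -> smallest is -37
  Remaining [10, -25, 2, 14, -6, -4] -> smallest is -25
  Remaining [10, 2, 14, -6, -4] -> smallest is -6
  Remaining [10, 2, 14, -4] -> smallest is -4
  Remaining [10, 2, 14] -> smallest is 2
  Remaining [10, 14] -> smallest is 10
  Remaining [14] -> smallest is 14
Collecting the picks in order gives the sorted list.
Final answer: [-37, -25, -6, -4, 2, 10, 14]


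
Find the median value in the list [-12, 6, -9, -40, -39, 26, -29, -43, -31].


First, sort the list: [-43, -40, -39, -31, -29, -12, -9, 6, 26]
The list has 9 elements (odd count).
The middle index is 4 (0-based), and the element there is -29.
Final answer: -29


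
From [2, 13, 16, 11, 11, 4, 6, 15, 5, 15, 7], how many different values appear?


List all unique values:
Distinct values: [2, 4, 5, 6, 7, 11, 13, 15, 16]
Count = 9
Final answer: 9


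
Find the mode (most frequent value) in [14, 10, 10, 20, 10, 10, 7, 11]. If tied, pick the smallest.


Count the frequency of each value:
  7 appears 1 time(s)
  10 appears 4 time(s)
  11 appears 1 time(s)
  14 appears 1 time(s)
  20 appears 1 time(s)
Maximum frequency is 4.
Only 10 reaches that frequency, so it is the mode.
Final answer: 10


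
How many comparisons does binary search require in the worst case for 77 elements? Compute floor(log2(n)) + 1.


Binary search halves the search space each step.
Maximum comparisons = floor(log2(77)) + 1
log2(77) = 6.2668
floor(log2(77)) = 6, so 6 + 1 = 7
Final answer: 7


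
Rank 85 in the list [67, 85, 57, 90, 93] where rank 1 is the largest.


Sort descending: [93, 90, 85, 67, 57]
Find 85 in the sorted list.
85 is at position 3.
Final answer: 3


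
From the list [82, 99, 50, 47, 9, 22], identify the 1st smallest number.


Sort ascending: [9, 22, 47, 50, 82, 99]
The 1st element (1-indexed) is at index 0.
Value = 9
Final answer: 9


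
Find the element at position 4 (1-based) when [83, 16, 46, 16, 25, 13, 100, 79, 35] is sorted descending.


Sort descending: [100, 83, 79, 46, 35, 25, 16, 16, 13]
The 4th element (1-indexed) is at index 3.
Value = 46
Final answer: 46


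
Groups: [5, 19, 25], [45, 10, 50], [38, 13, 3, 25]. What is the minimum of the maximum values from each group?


Find max of each group:
  Group 1: [5, 19, 25] -> max = 25
  Group 2: [45, 10, 50] -> max = 50
  Group 3: [38, 13, 3, 25] -> max = 38
Maxes: [25, 50, 38]
Minimum of maxes = 25
Final answer: 25


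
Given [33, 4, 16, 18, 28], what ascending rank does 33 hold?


Sort ascending: [4, 16, 18, 28, 33]
Find 33 in the sorted list.
33 is at position 5 (1-indexed).
Final answer: 5


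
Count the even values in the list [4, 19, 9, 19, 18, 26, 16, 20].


Check each element:
  4 is even
  19 is odd
  9 is odd
  19 is odd
  18 is even
  26 is even
  16 is even
  20 is even
Evens: [4, 18, 26, 16, 20]
Count of evens = 5
Final answer: 5


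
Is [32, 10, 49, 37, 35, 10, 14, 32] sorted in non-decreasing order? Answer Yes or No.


Check consecutive pairs:
  32 <= 10? False
  10 <= 49? True
  49 <= 37? False
  37 <= 35? False
  35 <= 10? False
  10 <= 14? True
  14 <= 32? True
4 consecutive pair(s) are out of order, so the list is not sorted.
Final answer: No


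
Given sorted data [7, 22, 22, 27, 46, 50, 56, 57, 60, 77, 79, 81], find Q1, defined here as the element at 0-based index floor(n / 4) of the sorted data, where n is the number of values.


The list has n = 12 elements.
Q1 index = floor(12 / 4) = floor(3) = 3
Counting from index 0 in the sorted data, the element at index 3 is 27.
Final answer: 27


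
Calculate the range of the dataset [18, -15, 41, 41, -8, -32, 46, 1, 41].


Maximum value: 46
Minimum value: -32
Range = 46 - (-32) = 78
Final answer: 78


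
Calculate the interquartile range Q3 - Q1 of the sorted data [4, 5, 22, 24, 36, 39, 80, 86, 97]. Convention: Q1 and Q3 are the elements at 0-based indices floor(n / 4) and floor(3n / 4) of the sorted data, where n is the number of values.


The data has n = 9 elements.
Q1 index = floor(9 / 4) = floor(2.25) = 2; Q3 index = floor(3 * 9 / 4) = floor(6.75) = 6
Q1 = element at index 2 = 22
Q3 = element at index 6 = 80
IQR = 80 - 22 = 58
Final answer: 58


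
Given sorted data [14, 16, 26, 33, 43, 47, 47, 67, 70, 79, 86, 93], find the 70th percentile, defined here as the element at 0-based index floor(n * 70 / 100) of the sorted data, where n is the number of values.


The dataset has n = 12 elements.
Index = floor(12 * 70 / 100) = floor(840 / 100) = floor(8.4) = 8
Counting from index 0 in the sorted data, the element at index 8 is 70.
Final answer: 70


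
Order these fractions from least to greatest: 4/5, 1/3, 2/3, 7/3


Convert to decimal for comparison:
  4/5 = 0.8
  1/3 = 0.3333
  2/3 = 0.6667
  7/3 = 2.3333
Decimals in increasing order: 0.3333 < 0.6667 < 0.8 < 2.3333
Writing each back as its fraction gives the sorted order.
Final answer: 1/3, 2/3, 4/5, 7/3


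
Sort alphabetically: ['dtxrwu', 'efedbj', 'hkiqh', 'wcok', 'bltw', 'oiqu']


Compare strings character by character (the first differing letter decides):
  'bltw' < 'dtxrwu' since 'b' < 'd' at position 1
  'dtxrwu' < 'efedbj' since 'd' < 'e' at position 1
  'efedbj' < 'hkiqh' since 'e' < 'h' at position 1
  'hkiqh' < 'oiqu' since 'h' < 'o' at position 1
  'oiqu' < 'wcok' since 'o' < 'w' at position 1
Chaining these comparisons gives the alphabetical order.
Final answer: ['bltw', 'dtxrwu', 'efedbj', 'hkiqh', 'oiqu', 'wcok']


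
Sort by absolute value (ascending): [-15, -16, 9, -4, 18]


Compute absolute values:
  |-15| = 15
  |-16| = 16
  |9| = 9
  |-4| = 4
  |18| = 18
Absolute values in increasing order: 4 < 9 < 15 < 16 < 18
Listing the original numbers in that order gives the answer.
Final answer: [-4, 9, -15, -16, 18]


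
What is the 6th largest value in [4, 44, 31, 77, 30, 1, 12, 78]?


Sort descending: [78, 77, 44, 31, 30, 12, 4, 1]
The 6th element (1-indexed) is at index 5.
Value = 12
Final answer: 12


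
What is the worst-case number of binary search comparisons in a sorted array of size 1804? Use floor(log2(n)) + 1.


Binary search halves the search space each step.
Maximum comparisons = floor(log2(1804)) + 1
log2(1804) = 10.817
floor(log2(1804)) = 10, so 10 + 1 = 11
Final answer: 11


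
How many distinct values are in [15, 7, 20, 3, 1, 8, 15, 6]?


List all unique values:
Distinct values: [1, 3, 6, 7, 8, 15, 20]
Count = 7
Final answer: 7


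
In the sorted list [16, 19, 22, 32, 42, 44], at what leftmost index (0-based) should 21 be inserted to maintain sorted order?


List is sorted: [16, 19, 22, 32, 42, 44]
We need the leftmost position where 21 can be inserted, i.e. the first index whose element is >= 21 (or the end of the list if none is).
Binary search with low=0, high=6 (0-based indices):
  low=0, high=6, mid=3: a[3]=32 >= 21, so high = 3
  low=0, high=3, mid=1: a[1]=19 < 21, so low = 2
  low=2, high=3, mid=2: a[2]=22 >= 21, so high = 2
Now low = high = 2, so the insertion index is 2.
Final answer: 2


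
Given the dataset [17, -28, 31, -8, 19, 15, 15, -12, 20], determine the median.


First, sort the list: [-28, -12, -8, 15, 15, 17, 19, 20, 31]
The list has 9 elements (odd count).
The middle index is 4 (0-based), and the element there is 15.
Final answer: 15


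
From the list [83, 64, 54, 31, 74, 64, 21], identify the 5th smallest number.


Sort ascending: [21, 31, 54, 64, 64, 74, 83]
The 5th element (1-indexed) is at index 4.
Value = 64
Final answer: 64


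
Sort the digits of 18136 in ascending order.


The number 18136 has digits: 1, 8, 1, 3, 6
Sorted: 1, 1, 3, 6, 8
Joining the sorted digits gives the result.
Final answer: 11368


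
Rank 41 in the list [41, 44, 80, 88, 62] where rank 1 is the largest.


Sort descending: [88, 80, 62, 44, 41]
Find 41 in the sorted list.
41 is at position 5.
Final answer: 5


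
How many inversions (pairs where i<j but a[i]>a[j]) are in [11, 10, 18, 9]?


For each element, count the later elements that are smaller than it:
  11 (index 0): smaller elements after it = [10, 9] -> 2
  10 (index 1): smaller elements after it = [9] -> 1
  18 (index 2): smaller elements after it = [9] -> 1
Total inversions = 2 + 1 + 1 = 4
Final answer: 4


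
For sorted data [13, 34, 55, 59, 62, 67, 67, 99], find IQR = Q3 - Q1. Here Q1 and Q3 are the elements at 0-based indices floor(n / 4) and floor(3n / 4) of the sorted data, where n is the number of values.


The data has n = 8 elements.
Q1 index = floor(8 / 4) = floor(2) = 2; Q3 index = floor(3 * 8 / 4) = floor(6) = 6
Q1 = element at index 2 = 55
Q3 = element at index 6 = 67
IQR = 67 - 55 = 12
Final answer: 12


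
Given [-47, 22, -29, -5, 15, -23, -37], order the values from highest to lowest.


Original list: [-47, 22, -29, -5, 15, -23, -37]
Repeatedly take the largest remaining element:
  Remaining [-47, 22, -29, -5, 15, -23, -37] -> largest is 22
  Remaining [-47, -29, -5, 15, -23, -37] -> largest is 15
  Remaining [-47, -29, -5, -23, -37] -> largest is -5
  Remaining [-47, -29, -23, -37] -> largest is -23
  Remaining [-47, -29, -37] -> largest is -29
  Remaining [-47, -37] -> largest is -37
  Remaining [-47] -> largest is -47
Collecting the picks in order gives the descending list.
Final answer: [22, 15, -5, -23, -29, -37, -47]


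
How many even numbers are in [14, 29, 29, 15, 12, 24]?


Check each element:
  14 is even
  29 is odd
  29 is odd
  15 is odd
  12 is even
  24 is even
Evens: [14, 12, 24]
Count of evens = 3
Final answer: 3


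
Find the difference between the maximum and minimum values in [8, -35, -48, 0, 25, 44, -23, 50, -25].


Maximum value: 50
Minimum value: -48
Range = 50 - (-48) = 98
Final answer: 98


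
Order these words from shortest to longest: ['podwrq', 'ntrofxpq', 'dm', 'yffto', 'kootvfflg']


Compute lengths:
  'podwrq' has length 6
  'ntrofxpq' has length 8
  'dm' has length 2
  'yffto' has length 5
  'kootvfflg' has length 9
Lengths in increasing order: 2 < 5 < 6 < 8 < 9
Listing the words in that order gives the answer.
Final answer: ['dm', 'yffto', 'podwrq', 'ntrofxpq', 'kootvfflg']


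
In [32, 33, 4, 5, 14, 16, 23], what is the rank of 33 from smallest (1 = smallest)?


Sort ascending: [4, 5, 14, 16, 23, 32, 33]
Find 33 in the sorted list.
33 is at position 7 (1-indexed).
Final answer: 7


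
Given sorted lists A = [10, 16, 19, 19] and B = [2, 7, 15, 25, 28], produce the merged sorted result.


List A: [10, 16, 19, 19]
List B: [2, 7, 15, 25, 28]
Repeatedly compare the front elements and take the smaller:
  10 vs 2 -> take 2
  10 vs 7 -> take 7
  10 vs 15 -> take 10
  16 vs 15 -> take 15
  16 vs 25 -> take 16
  19 vs 25 -> take 19
  19 vs 25 -> take 19
  A is exhausted; append the rest of B: [25, 28]
Final answer: [2, 7, 10, 15, 16, 19, 19, 25, 28]


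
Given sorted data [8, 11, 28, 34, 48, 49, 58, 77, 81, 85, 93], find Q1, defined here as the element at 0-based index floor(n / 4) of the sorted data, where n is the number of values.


The list has n = 11 elements.
Q1 index = floor(11 / 4) = floor(2.75) = 2
Counting from index 0 in the sorted data, the element at index 2 is 28.
Final answer: 28


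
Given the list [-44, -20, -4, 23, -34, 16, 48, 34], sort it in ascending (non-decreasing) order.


Original list: [-44, -20, -4, 23, -34, 16, 48, 34]
Repeatedly take the smallest remaining element:
  Remaining [-44, -20, -4, 23, -34, 16, 48, 34] -> smallest is -44
  Remaining [-20, -4, 23, -34, 16, 48, 34] -> smallest is -34
  Remaining [-20, -4, 23, 16, 48, 34] -> smallest is -20
  Remaining [-4, 23, 16, 48, 34] -> smallest is -4
  Remaining [23, 16, 48, 34] -> smallest is 16
  Remaining [23, 48, 34] -> smallest is 23
  Remaining [48, 34] -> smallest is 34
  Remaining [48] -> smallest is 48
Collecting the picks in order gives the sorted list.
Final answer: [-44, -34, -20, -4, 16, 23, 34, 48]
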